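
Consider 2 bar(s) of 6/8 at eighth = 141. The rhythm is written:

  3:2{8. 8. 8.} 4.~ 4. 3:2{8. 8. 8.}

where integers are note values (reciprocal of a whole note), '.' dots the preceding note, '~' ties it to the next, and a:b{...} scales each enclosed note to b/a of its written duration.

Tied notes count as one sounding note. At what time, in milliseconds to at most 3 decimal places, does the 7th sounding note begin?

note 7 onset = 11b = 4680.851ms

1. 0.0ms @ 0 + 425.532ms (1)
2. 425.532ms @ 1 + 425.532ms (1)
3. 851.064ms @ 2 + 425.532ms (1)
4. 1276.596ms @ 3 + 2553.191ms (6)
5. 3829.787ms @ 9 + 425.532ms (1)
6. 4255.319ms @ 10 + 425.532ms (1)
7. 4680.851ms @ 11 + 425.532ms (1)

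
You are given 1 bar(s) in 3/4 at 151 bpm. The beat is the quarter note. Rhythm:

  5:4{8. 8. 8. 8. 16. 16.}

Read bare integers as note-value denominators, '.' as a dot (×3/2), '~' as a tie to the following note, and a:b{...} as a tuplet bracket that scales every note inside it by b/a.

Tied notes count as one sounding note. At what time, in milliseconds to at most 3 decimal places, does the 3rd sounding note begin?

note 3 onset = 6/5b = 476.821ms

1. 0.0ms @ 0 + 238.411ms (3/5)
2. 238.411ms @ 3/5 + 238.411ms (3/5)
3. 476.821ms @ 6/5 + 238.411ms (3/5)
4. 715.232ms @ 9/5 + 238.411ms (3/5)
5. 953.642ms @ 12/5 + 119.205ms (3/10)
6. 1072.848ms @ 27/10 + 119.205ms (3/10)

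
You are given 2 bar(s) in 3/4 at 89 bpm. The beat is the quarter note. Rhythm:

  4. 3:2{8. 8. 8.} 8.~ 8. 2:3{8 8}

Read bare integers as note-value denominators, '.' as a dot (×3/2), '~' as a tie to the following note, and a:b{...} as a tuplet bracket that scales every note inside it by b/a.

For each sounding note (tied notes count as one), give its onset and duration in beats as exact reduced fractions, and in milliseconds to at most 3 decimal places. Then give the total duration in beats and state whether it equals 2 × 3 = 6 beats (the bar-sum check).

1) 0.0ms=0b +1011.236ms=3/2b
2) 1011.236ms=3/2b +337.079ms=1/2b
3) 1348.315ms=2b +337.079ms=1/2b
4) 1685.393ms=5/2b +337.079ms=1/2b
5) 2022.472ms=3b +1011.236ms=3/2b
6) 3033.708ms=9/2b +505.618ms=3/4b
7) 3539.326ms=21/4b +505.618ms=3/4b
Σ=6b of 6 (89bpm 3/4) — PASS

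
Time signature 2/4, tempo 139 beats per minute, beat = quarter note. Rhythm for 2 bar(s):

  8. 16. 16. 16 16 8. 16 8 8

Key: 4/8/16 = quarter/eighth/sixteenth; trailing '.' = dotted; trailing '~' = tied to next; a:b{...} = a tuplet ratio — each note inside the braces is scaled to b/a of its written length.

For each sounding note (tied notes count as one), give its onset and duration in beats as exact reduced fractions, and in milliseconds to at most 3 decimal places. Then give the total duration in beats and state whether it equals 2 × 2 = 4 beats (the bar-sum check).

1) 0.0ms=0b +323.741ms=3/4b
2) 323.741ms=3/4b +161.871ms=3/8b
3) 485.612ms=9/8b +161.871ms=3/8b
4) 647.482ms=3/2b +107.914ms=1/4b
5) 755.396ms=7/4b +107.914ms=1/4b
6) 863.309ms=2b +323.741ms=3/4b
7) 1187.05ms=11/4b +107.914ms=1/4b
8) 1294.964ms=3b +215.827ms=1/2b
9) 1510.791ms=7/2b +215.827ms=1/2b
Σ=4b of 4 (139bpm 2/4) — PASS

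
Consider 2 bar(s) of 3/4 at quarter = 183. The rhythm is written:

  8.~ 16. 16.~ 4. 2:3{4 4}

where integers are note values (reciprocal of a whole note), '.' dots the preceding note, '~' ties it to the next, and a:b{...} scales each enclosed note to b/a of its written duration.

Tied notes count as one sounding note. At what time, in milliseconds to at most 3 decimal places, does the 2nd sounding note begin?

note 2 onset = 9/8b = 368.852ms

1. 0.0ms @ 0 + 368.852ms (9/8)
2. 368.852ms @ 9/8 + 614.754ms (15/8)
3. 983.607ms @ 3 + 491.803ms (3/2)
4. 1475.41ms @ 9/2 + 491.803ms (3/2)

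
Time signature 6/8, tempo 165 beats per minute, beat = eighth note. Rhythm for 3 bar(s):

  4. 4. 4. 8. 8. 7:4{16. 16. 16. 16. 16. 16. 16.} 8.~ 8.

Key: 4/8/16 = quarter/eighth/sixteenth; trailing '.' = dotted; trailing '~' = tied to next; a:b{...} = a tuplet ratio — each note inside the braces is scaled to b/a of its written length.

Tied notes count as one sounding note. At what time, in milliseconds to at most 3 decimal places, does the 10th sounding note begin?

1. 0.0ms @ 0 + 1090.909ms (3)
2. 1090.909ms @ 3 + 1090.909ms (3)
3. 2181.818ms @ 6 + 1090.909ms (3)
4. 3272.727ms @ 9 + 545.455ms (3/2)
5. 3818.182ms @ 21/2 + 545.455ms (3/2)
6. 4363.636ms @ 12 + 155.844ms (3/7)
7. 4519.481ms @ 87/7 + 155.844ms (3/7)
8. 4675.325ms @ 90/7 + 155.844ms (3/7)
9. 4831.169ms @ 93/7 + 155.844ms (3/7)
10. 4987.013ms @ 96/7 + 155.844ms (3/7)
11. 5142.857ms @ 99/7 + 155.844ms (3/7)
12. 5298.701ms @ 102/7 + 155.844ms (3/7)
13. 5454.545ms @ 15 + 1090.909ms (3)

note 10 onset = 96/7b = 4987.013ms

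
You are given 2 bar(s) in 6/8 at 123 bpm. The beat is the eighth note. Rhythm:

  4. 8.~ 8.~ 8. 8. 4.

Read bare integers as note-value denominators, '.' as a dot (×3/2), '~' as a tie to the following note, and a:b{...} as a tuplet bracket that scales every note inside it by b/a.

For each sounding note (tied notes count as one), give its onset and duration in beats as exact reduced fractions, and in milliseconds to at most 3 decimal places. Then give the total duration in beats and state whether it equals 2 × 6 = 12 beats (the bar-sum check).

1) 0.0ms=0b +1463.415ms=3b
2) 1463.415ms=3b +2195.122ms=9/2b
3) 3658.537ms=15/2b +731.707ms=3/2b
4) 4390.244ms=9b +1463.415ms=3b
Σ=12b of 12 (123bpm 6/8) — PASS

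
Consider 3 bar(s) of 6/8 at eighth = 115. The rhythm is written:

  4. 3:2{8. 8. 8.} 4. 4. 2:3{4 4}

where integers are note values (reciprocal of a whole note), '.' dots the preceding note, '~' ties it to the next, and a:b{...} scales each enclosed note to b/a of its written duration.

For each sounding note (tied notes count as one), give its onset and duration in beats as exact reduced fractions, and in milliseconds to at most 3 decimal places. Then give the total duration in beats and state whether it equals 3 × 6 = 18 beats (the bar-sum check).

1) 0.0ms=0b +1565.217ms=3b
2) 1565.217ms=3b +521.739ms=1b
3) 2086.957ms=4b +521.739ms=1b
4) 2608.696ms=5b +521.739ms=1b
5) 3130.435ms=6b +1565.217ms=3b
6) 4695.652ms=9b +1565.217ms=3b
7) 6260.87ms=12b +1565.217ms=3b
8) 7826.087ms=15b +1565.217ms=3b
Σ=18b of 18 (115bpm 6/8) — PASS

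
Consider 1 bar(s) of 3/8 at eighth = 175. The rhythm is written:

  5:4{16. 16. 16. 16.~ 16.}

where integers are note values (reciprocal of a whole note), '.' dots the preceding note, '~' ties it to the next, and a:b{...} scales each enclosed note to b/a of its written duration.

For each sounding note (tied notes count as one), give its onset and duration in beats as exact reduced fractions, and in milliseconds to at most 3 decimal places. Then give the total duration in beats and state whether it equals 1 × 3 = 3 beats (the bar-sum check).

1) 0.0ms=0b +205.714ms=3/5b
2) 205.714ms=3/5b +205.714ms=3/5b
3) 411.429ms=6/5b +205.714ms=3/5b
4) 617.143ms=9/5b +411.429ms=6/5b
Σ=3b of 3 (175bpm 3/8) — PASS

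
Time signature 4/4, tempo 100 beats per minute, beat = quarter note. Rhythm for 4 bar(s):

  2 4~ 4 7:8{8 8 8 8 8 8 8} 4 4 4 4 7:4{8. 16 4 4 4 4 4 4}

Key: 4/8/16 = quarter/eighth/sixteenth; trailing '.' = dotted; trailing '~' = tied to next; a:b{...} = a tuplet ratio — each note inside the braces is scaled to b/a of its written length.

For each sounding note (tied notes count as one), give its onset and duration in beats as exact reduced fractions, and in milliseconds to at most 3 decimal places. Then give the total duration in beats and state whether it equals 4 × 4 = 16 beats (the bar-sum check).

1) 0.0ms=0b +1200.0ms=2b
2) 1200.0ms=2b +1200.0ms=2b
3) 2400.0ms=4b +342.857ms=4/7b
4) 2742.857ms=32/7b +342.857ms=4/7b
5) 3085.714ms=36/7b +342.857ms=4/7b
6) 3428.571ms=40/7b +342.857ms=4/7b
7) 3771.429ms=44/7b +342.857ms=4/7b
8) 4114.286ms=48/7b +342.857ms=4/7b
9) 4457.143ms=52/7b +342.857ms=4/7b
10) 4800.0ms=8b +600.0ms=1b
11) 5400.0ms=9b +600.0ms=1b
12) 6000.0ms=10b +600.0ms=1b
13) 6600.0ms=11b +600.0ms=1b
14) 7200.0ms=12b +257.143ms=3/7b
15) 7457.143ms=87/7b +85.714ms=1/7b
16) 7542.857ms=88/7b +342.857ms=4/7b
17) 7885.714ms=92/7b +342.857ms=4/7b
18) 8228.571ms=96/7b +342.857ms=4/7b
19) 8571.429ms=100/7b +342.857ms=4/7b
20) 8914.286ms=104/7b +342.857ms=4/7b
21) 9257.143ms=108/7b +342.857ms=4/7b
Σ=16b of 16 (100bpm 4/4) — PASS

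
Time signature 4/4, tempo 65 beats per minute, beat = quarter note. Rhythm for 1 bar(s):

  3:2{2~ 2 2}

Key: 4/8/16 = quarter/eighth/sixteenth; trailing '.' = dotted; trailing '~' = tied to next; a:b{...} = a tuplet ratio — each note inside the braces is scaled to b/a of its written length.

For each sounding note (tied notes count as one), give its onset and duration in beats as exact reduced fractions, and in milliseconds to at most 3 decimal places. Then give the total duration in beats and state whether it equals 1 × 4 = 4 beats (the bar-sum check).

1) 0.0ms=0b +2461.538ms=8/3b
2) 2461.538ms=8/3b +1230.769ms=4/3b
Σ=4b of 4 (65bpm 4/4) — PASS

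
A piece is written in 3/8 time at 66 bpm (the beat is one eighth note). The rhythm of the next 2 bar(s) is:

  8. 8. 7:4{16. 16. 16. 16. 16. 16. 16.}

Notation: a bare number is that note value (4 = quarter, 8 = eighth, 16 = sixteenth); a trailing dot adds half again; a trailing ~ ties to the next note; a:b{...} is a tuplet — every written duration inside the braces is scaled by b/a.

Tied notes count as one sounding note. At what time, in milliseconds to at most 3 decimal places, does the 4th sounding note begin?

1. 0.0ms @ 0 + 1363.636ms (3/2)
2. 1363.636ms @ 3/2 + 1363.636ms (3/2)
3. 2727.273ms @ 3 + 389.61ms (3/7)
4. 3116.883ms @ 24/7 + 389.61ms (3/7)
5. 3506.494ms @ 27/7 + 389.61ms (3/7)
6. 3896.104ms @ 30/7 + 389.61ms (3/7)
7. 4285.714ms @ 33/7 + 389.61ms (3/7)
8. 4675.325ms @ 36/7 + 389.61ms (3/7)
9. 5064.935ms @ 39/7 + 389.61ms (3/7)

note 4 onset = 24/7b = 3116.883ms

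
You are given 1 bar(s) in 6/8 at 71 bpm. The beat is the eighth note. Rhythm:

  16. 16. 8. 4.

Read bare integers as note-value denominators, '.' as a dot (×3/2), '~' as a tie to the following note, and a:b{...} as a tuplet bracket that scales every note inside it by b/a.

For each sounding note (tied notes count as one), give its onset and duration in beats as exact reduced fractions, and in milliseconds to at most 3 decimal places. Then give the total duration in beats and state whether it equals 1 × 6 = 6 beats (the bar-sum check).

1) 0.0ms=0b +633.803ms=3/4b
2) 633.803ms=3/4b +633.803ms=3/4b
3) 1267.606ms=3/2b +1267.606ms=3/2b
4) 2535.211ms=3b +2535.211ms=3b
Σ=6b of 6 (71bpm 6/8) — PASS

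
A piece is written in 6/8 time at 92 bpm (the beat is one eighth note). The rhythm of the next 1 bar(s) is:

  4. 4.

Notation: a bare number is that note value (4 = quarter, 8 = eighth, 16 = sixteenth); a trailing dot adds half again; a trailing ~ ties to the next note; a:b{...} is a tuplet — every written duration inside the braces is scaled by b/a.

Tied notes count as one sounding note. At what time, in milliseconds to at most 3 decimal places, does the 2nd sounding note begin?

note 2 onset = 3b = 1956.522ms

1. 0.0ms @ 0 + 1956.522ms (3)
2. 1956.522ms @ 3 + 1956.522ms (3)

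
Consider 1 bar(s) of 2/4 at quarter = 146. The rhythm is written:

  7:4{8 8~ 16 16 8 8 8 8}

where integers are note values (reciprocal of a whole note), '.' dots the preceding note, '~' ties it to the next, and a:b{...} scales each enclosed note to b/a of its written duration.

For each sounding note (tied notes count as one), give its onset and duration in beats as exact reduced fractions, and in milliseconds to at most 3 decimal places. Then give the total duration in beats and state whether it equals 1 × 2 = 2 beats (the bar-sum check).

1) 0.0ms=0b +117.417ms=2/7b
2) 117.417ms=2/7b +176.125ms=3/7b
3) 293.542ms=5/7b +58.708ms=1/7b
4) 352.25ms=6/7b +117.417ms=2/7b
5) 469.667ms=8/7b +117.417ms=2/7b
6) 587.084ms=10/7b +117.417ms=2/7b
7) 704.501ms=12/7b +117.417ms=2/7b
Σ=2b of 2 (146bpm 2/4) — PASS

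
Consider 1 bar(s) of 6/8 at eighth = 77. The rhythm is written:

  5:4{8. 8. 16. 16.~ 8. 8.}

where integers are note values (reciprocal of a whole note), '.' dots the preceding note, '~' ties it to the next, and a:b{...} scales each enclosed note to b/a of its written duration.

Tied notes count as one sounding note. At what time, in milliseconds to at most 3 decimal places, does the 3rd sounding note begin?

note 3 onset = 12/5b = 1870.13ms

1. 0.0ms @ 0 + 935.065ms (6/5)
2. 935.065ms @ 6/5 + 935.065ms (6/5)
3. 1870.13ms @ 12/5 + 467.532ms (3/5)
4. 2337.662ms @ 3 + 1402.597ms (9/5)
5. 3740.26ms @ 24/5 + 935.065ms (6/5)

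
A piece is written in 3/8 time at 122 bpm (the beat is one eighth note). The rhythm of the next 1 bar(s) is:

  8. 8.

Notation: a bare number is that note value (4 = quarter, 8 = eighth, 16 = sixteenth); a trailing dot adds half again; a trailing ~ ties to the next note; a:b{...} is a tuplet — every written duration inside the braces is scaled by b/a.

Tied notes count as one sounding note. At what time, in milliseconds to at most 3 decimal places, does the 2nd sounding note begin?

note 2 onset = 3/2b = 737.705ms

1. 0.0ms @ 0 + 737.705ms (3/2)
2. 737.705ms @ 3/2 + 737.705ms (3/2)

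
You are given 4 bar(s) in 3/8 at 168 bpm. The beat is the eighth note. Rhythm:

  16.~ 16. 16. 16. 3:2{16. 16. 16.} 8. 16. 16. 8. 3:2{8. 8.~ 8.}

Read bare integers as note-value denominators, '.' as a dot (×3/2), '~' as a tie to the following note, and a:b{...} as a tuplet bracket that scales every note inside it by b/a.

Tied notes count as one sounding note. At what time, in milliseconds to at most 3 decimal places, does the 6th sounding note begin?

1. 0.0ms @ 0 + 535.714ms (3/2)
2. 535.714ms @ 3/2 + 267.857ms (3/4)
3. 803.571ms @ 9/4 + 267.857ms (3/4)
4. 1071.429ms @ 3 + 178.571ms (1/2)
5. 1250.0ms @ 7/2 + 178.571ms (1/2)
6. 1428.571ms @ 4 + 178.571ms (1/2)
7. 1607.143ms @ 9/2 + 535.714ms (3/2)
8. 2142.857ms @ 6 + 267.857ms (3/4)
9. 2410.714ms @ 27/4 + 267.857ms (3/4)
10. 2678.571ms @ 15/2 + 535.714ms (3/2)
11. 3214.286ms @ 9 + 357.143ms (1)
12. 3571.429ms @ 10 + 714.286ms (2)

note 6 onset = 4b = 1428.571ms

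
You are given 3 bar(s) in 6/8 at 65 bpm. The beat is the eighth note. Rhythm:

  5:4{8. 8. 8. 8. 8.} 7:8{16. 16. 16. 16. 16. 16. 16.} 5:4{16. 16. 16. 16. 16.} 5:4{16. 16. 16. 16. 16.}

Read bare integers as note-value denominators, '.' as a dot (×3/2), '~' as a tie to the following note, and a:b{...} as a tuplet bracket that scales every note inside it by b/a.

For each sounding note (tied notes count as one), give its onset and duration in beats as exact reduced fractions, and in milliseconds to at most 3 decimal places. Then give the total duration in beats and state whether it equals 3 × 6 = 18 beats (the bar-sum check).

1) 0.0ms=0b +1107.692ms=6/5b
2) 1107.692ms=6/5b +1107.692ms=6/5b
3) 2215.385ms=12/5b +1107.692ms=6/5b
4) 3323.077ms=18/5b +1107.692ms=6/5b
5) 4430.769ms=24/5b +1107.692ms=6/5b
6) 5538.462ms=6b +791.209ms=6/7b
7) 6329.67ms=48/7b +791.209ms=6/7b
8) 7120.879ms=54/7b +791.209ms=6/7b
9) 7912.088ms=60/7b +791.209ms=6/7b
10) 8703.297ms=66/7b +791.209ms=6/7b
11) 9494.505ms=72/7b +791.209ms=6/7b
12) 10285.714ms=78/7b +791.209ms=6/7b
13) 11076.923ms=12b +553.846ms=3/5b
14) 11630.769ms=63/5b +553.846ms=3/5b
15) 12184.615ms=66/5b +553.846ms=3/5b
16) 12738.462ms=69/5b +553.846ms=3/5b
17) 13292.308ms=72/5b +553.846ms=3/5b
18) 13846.154ms=15b +553.846ms=3/5b
19) 14400.0ms=78/5b +553.846ms=3/5b
20) 14953.846ms=81/5b +553.846ms=3/5b
21) 15507.692ms=84/5b +553.846ms=3/5b
22) 16061.538ms=87/5b +553.846ms=3/5b
Σ=18b of 18 (65bpm 6/8) — PASS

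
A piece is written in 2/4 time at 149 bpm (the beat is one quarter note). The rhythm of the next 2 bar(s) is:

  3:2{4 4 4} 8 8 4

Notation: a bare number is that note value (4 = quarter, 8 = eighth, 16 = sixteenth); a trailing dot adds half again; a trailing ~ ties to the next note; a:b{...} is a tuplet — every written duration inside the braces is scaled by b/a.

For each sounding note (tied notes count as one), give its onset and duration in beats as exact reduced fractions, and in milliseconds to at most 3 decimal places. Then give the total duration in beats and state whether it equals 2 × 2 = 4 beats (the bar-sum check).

1) 0.0ms=0b +268.456ms=2/3b
2) 268.456ms=2/3b +268.456ms=2/3b
3) 536.913ms=4/3b +268.456ms=2/3b
4) 805.369ms=2b +201.342ms=1/2b
5) 1006.711ms=5/2b +201.342ms=1/2b
6) 1208.054ms=3b +402.685ms=1b
Σ=4b of 4 (149bpm 2/4) — PASS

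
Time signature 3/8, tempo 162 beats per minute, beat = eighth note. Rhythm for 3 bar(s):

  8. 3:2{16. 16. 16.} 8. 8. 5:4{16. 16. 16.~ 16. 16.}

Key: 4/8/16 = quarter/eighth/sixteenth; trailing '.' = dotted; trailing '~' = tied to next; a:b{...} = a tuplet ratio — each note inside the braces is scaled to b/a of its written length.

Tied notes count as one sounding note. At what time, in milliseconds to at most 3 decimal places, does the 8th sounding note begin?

1. 0.0ms @ 0 + 555.556ms (3/2)
2. 555.556ms @ 3/2 + 185.185ms (1/2)
3. 740.741ms @ 2 + 185.185ms (1/2)
4. 925.926ms @ 5/2 + 185.185ms (1/2)
5. 1111.111ms @ 3 + 555.556ms (3/2)
6. 1666.667ms @ 9/2 + 555.556ms (3/2)
7. 2222.222ms @ 6 + 222.222ms (3/5)
8. 2444.444ms @ 33/5 + 222.222ms (3/5)
9. 2666.667ms @ 36/5 + 444.444ms (6/5)
10. 3111.111ms @ 42/5 + 222.222ms (3/5)

note 8 onset = 33/5b = 2444.444ms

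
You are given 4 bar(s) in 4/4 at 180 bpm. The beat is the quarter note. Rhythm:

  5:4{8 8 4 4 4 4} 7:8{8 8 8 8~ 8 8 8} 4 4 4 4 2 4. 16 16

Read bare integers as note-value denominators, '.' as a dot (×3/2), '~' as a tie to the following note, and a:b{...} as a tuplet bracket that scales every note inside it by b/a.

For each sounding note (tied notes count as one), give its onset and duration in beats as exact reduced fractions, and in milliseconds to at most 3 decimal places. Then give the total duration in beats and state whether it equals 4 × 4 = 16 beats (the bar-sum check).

1) 0.0ms=0b +133.333ms=2/5b
2) 133.333ms=2/5b +133.333ms=2/5b
3) 266.667ms=4/5b +266.667ms=4/5b
4) 533.333ms=8/5b +266.667ms=4/5b
5) 800.0ms=12/5b +266.667ms=4/5b
6) 1066.667ms=16/5b +266.667ms=4/5b
7) 1333.333ms=4b +190.476ms=4/7b
8) 1523.81ms=32/7b +190.476ms=4/7b
9) 1714.286ms=36/7b +190.476ms=4/7b
10) 1904.762ms=40/7b +380.952ms=8/7b
11) 2285.714ms=48/7b +190.476ms=4/7b
12) 2476.19ms=52/7b +190.476ms=4/7b
13) 2666.667ms=8b +333.333ms=1b
14) 3000.0ms=9b +333.333ms=1b
15) 3333.333ms=10b +333.333ms=1b
16) 3666.667ms=11b +333.333ms=1b
17) 4000.0ms=12b +666.667ms=2b
18) 4666.667ms=14b +500.0ms=3/2b
19) 5166.667ms=31/2b +83.333ms=1/4b
20) 5250.0ms=63/4b +83.333ms=1/4b
Σ=16b of 16 (180bpm 4/4) — PASS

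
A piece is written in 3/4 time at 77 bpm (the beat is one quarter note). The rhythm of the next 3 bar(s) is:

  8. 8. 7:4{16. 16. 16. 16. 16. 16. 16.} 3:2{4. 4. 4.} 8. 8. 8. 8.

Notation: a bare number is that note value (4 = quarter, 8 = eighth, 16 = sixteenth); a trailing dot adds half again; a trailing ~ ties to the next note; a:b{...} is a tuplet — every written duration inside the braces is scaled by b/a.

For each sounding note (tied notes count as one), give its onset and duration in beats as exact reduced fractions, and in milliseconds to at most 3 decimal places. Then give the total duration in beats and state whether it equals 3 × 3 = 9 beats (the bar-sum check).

1) 0.0ms=0b +584.416ms=3/4b
2) 584.416ms=3/4b +584.416ms=3/4b
3) 1168.831ms=3/2b +166.976ms=3/14b
4) 1335.807ms=12/7b +166.976ms=3/14b
5) 1502.783ms=27/14b +166.976ms=3/14b
6) 1669.759ms=15/7b +166.976ms=3/14b
7) 1836.735ms=33/14b +166.976ms=3/14b
8) 2003.711ms=18/7b +166.976ms=3/14b
9) 2170.686ms=39/14b +166.976ms=3/14b
10) 2337.662ms=3b +779.221ms=1b
11) 3116.883ms=4b +779.221ms=1b
12) 3896.104ms=5b +779.221ms=1b
13) 4675.325ms=6b +584.416ms=3/4b
14) 5259.74ms=27/4b +584.416ms=3/4b
15) 5844.156ms=15/2b +584.416ms=3/4b
16) 6428.571ms=33/4b +584.416ms=3/4b
Σ=9b of 9 (77bpm 3/4) — PASS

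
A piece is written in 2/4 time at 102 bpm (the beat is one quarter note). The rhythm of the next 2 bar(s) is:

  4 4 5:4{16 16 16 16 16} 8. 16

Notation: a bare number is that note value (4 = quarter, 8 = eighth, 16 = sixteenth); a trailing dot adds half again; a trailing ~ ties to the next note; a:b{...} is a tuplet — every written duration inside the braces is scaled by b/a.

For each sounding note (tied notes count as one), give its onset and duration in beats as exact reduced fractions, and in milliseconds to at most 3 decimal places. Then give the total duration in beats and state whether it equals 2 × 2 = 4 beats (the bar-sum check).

1) 0.0ms=0b +588.235ms=1b
2) 588.235ms=1b +588.235ms=1b
3) 1176.471ms=2b +117.647ms=1/5b
4) 1294.118ms=11/5b +117.647ms=1/5b
5) 1411.765ms=12/5b +117.647ms=1/5b
6) 1529.412ms=13/5b +117.647ms=1/5b
7) 1647.059ms=14/5b +117.647ms=1/5b
8) 1764.706ms=3b +441.176ms=3/4b
9) 2205.882ms=15/4b +147.059ms=1/4b
Σ=4b of 4 (102bpm 2/4) — PASS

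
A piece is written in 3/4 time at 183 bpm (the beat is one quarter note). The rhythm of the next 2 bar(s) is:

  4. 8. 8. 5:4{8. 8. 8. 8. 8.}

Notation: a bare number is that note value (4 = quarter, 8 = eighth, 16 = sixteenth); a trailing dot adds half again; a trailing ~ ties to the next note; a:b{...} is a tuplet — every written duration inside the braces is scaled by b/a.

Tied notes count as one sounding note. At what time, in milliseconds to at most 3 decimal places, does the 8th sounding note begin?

1. 0.0ms @ 0 + 491.803ms (3/2)
2. 491.803ms @ 3/2 + 245.902ms (3/4)
3. 737.705ms @ 9/4 + 245.902ms (3/4)
4. 983.607ms @ 3 + 196.721ms (3/5)
5. 1180.328ms @ 18/5 + 196.721ms (3/5)
6. 1377.049ms @ 21/5 + 196.721ms (3/5)
7. 1573.77ms @ 24/5 + 196.721ms (3/5)
8. 1770.492ms @ 27/5 + 196.721ms (3/5)

note 8 onset = 27/5b = 1770.492ms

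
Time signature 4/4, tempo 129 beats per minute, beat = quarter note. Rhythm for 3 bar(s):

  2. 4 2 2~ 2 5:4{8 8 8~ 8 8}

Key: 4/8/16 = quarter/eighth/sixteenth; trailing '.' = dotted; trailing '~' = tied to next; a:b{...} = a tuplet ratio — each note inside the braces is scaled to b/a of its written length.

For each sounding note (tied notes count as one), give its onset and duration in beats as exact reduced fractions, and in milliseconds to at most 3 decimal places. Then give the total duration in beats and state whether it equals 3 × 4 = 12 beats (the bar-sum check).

1) 0.0ms=0b +1395.349ms=3b
2) 1395.349ms=3b +465.116ms=1b
3) 1860.465ms=4b +930.233ms=2b
4) 2790.698ms=6b +1860.465ms=4b
5) 4651.163ms=10b +186.047ms=2/5b
6) 4837.209ms=52/5b +186.047ms=2/5b
7) 5023.256ms=54/5b +372.093ms=4/5b
8) 5395.349ms=58/5b +186.047ms=2/5b
Σ=12b of 12 (129bpm 4/4) — PASS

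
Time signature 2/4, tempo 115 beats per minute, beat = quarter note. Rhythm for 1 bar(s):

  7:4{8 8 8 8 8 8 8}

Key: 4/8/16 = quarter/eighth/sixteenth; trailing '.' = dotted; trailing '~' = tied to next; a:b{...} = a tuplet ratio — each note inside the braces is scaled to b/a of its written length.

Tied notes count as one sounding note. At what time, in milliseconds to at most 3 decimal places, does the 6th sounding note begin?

1. 0.0ms @ 0 + 149.068ms (2/7)
2. 149.068ms @ 2/7 + 149.068ms (2/7)
3. 298.137ms @ 4/7 + 149.068ms (2/7)
4. 447.205ms @ 6/7 + 149.068ms (2/7)
5. 596.273ms @ 8/7 + 149.068ms (2/7)
6. 745.342ms @ 10/7 + 149.068ms (2/7)
7. 894.41ms @ 12/7 + 149.068ms (2/7)

note 6 onset = 10/7b = 745.342ms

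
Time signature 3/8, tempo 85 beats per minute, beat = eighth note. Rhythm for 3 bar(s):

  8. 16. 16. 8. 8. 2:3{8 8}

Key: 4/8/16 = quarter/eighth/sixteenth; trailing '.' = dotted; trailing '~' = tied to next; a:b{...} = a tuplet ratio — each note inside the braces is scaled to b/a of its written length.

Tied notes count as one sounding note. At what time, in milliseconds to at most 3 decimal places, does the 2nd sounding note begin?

note 2 onset = 3/2b = 1058.824ms

1. 0.0ms @ 0 + 1058.824ms (3/2)
2. 1058.824ms @ 3/2 + 529.412ms (3/4)
3. 1588.235ms @ 9/4 + 529.412ms (3/4)
4. 2117.647ms @ 3 + 1058.824ms (3/2)
5. 3176.471ms @ 9/2 + 1058.824ms (3/2)
6. 4235.294ms @ 6 + 1058.824ms (3/2)
7. 5294.118ms @ 15/2 + 1058.824ms (3/2)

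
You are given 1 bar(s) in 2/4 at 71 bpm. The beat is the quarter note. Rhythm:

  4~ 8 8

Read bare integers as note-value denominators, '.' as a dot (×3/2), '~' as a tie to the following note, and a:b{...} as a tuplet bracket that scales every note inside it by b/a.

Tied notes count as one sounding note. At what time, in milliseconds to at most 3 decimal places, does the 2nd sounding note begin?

1. 0.0ms @ 0 + 1267.606ms (3/2)
2. 1267.606ms @ 3/2 + 422.535ms (1/2)

note 2 onset = 3/2b = 1267.606ms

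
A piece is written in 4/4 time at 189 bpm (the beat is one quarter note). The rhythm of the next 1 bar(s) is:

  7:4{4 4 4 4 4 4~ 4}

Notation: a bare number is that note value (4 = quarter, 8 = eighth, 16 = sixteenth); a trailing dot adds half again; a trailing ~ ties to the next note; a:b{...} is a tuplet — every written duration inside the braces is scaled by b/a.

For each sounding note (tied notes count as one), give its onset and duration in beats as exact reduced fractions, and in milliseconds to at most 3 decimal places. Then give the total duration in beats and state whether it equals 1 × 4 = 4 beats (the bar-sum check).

1) 0.0ms=0b +181.406ms=4/7b
2) 181.406ms=4/7b +181.406ms=4/7b
3) 362.812ms=8/7b +181.406ms=4/7b
4) 544.218ms=12/7b +181.406ms=4/7b
5) 725.624ms=16/7b +181.406ms=4/7b
6) 907.029ms=20/7b +362.812ms=8/7b
Σ=4b of 4 (189bpm 4/4) — PASS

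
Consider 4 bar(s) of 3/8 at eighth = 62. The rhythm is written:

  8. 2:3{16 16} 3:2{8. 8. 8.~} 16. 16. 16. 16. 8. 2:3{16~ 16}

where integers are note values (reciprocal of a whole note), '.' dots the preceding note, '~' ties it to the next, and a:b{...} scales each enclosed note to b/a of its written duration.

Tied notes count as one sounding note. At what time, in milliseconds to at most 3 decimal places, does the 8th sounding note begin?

note 8 onset = 15/2b = 7258.065ms

1. 0.0ms @ 0 + 1451.613ms (3/2)
2. 1451.613ms @ 3/2 + 725.806ms (3/4)
3. 2177.419ms @ 9/4 + 725.806ms (3/4)
4. 2903.226ms @ 3 + 967.742ms (1)
5. 3870.968ms @ 4 + 967.742ms (1)
6. 4838.71ms @ 5 + 1693.548ms (7/4)
7. 6532.258ms @ 27/4 + 725.806ms (3/4)
8. 7258.065ms @ 15/2 + 725.806ms (3/4)
9. 7983.871ms @ 33/4 + 725.806ms (3/4)
10. 8709.677ms @ 9 + 1451.613ms (3/2)
11. 10161.29ms @ 21/2 + 1451.613ms (3/2)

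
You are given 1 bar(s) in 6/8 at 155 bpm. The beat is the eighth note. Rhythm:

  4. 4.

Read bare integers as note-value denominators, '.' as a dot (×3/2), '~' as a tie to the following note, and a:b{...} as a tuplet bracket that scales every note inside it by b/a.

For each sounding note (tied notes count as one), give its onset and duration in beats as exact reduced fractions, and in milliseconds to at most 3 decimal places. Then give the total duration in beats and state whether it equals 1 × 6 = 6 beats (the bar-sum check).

1) 0.0ms=0b +1161.29ms=3b
2) 1161.29ms=3b +1161.29ms=3b
Σ=6b of 6 (155bpm 6/8) — PASS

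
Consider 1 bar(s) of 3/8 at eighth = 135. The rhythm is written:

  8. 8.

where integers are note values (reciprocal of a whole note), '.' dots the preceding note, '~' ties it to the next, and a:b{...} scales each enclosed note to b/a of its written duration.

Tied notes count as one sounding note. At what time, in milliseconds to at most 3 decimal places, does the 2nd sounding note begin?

1. 0.0ms @ 0 + 666.667ms (3/2)
2. 666.667ms @ 3/2 + 666.667ms (3/2)

note 2 onset = 3/2b = 666.667ms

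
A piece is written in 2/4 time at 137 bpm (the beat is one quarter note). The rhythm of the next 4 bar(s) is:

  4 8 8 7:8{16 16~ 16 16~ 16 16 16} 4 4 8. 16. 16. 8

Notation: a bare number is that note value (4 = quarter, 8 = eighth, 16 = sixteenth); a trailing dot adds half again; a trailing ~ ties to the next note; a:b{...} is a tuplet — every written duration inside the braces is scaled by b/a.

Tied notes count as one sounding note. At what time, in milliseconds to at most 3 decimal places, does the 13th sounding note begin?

note 13 onset = 57/8b = 3120.438ms

1. 0.0ms @ 0 + 437.956ms (1)
2. 437.956ms @ 1 + 218.978ms (1/2)
3. 656.934ms @ 3/2 + 218.978ms (1/2)
4. 875.912ms @ 2 + 125.13ms (2/7)
5. 1001.043ms @ 16/7 + 250.261ms (4/7)
6. 1251.303ms @ 20/7 + 250.261ms (4/7)
7. 1501.564ms @ 24/7 + 125.13ms (2/7)
8. 1626.694ms @ 26/7 + 125.13ms (2/7)
9. 1751.825ms @ 4 + 437.956ms (1)
10. 2189.781ms @ 5 + 437.956ms (1)
11. 2627.737ms @ 6 + 328.467ms (3/4)
12. 2956.204ms @ 27/4 + 164.234ms (3/8)
13. 3120.438ms @ 57/8 + 164.234ms (3/8)
14. 3284.672ms @ 15/2 + 218.978ms (1/2)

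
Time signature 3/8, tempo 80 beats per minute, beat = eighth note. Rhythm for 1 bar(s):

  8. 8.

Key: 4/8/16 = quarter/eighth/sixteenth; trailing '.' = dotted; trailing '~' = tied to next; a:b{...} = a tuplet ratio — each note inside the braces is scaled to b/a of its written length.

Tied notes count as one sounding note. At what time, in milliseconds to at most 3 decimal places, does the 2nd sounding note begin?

note 2 onset = 3/2b = 1125.0ms

1. 0.0ms @ 0 + 1125.0ms (3/2)
2. 1125.0ms @ 3/2 + 1125.0ms (3/2)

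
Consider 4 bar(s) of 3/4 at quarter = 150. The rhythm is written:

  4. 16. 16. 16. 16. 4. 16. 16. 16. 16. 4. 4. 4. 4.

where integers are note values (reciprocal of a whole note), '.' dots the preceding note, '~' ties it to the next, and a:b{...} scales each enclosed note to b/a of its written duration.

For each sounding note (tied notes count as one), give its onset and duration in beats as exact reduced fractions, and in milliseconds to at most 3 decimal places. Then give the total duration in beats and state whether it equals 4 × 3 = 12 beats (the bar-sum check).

1) 0.0ms=0b +600.0ms=3/2b
2) 600.0ms=3/2b +150.0ms=3/8b
3) 750.0ms=15/8b +150.0ms=3/8b
4) 900.0ms=9/4b +150.0ms=3/8b
5) 1050.0ms=21/8b +150.0ms=3/8b
6) 1200.0ms=3b +600.0ms=3/2b
7) 1800.0ms=9/2b +150.0ms=3/8b
8) 1950.0ms=39/8b +150.0ms=3/8b
9) 2100.0ms=21/4b +150.0ms=3/8b
10) 2250.0ms=45/8b +150.0ms=3/8b
11) 2400.0ms=6b +600.0ms=3/2b
12) 3000.0ms=15/2b +600.0ms=3/2b
13) 3600.0ms=9b +600.0ms=3/2b
14) 4200.0ms=21/2b +600.0ms=3/2b
Σ=12b of 12 (150bpm 3/4) — PASS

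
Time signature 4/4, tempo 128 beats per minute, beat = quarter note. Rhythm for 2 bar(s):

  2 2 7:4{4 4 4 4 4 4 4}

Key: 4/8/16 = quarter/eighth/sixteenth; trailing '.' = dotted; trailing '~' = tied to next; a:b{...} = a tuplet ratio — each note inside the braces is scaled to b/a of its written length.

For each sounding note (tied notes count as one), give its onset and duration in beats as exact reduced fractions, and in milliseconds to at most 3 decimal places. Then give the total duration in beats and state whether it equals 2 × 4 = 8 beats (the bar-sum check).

1) 0.0ms=0b +937.5ms=2b
2) 937.5ms=2b +937.5ms=2b
3) 1875.0ms=4b +267.857ms=4/7b
4) 2142.857ms=32/7b +267.857ms=4/7b
5) 2410.714ms=36/7b +267.857ms=4/7b
6) 2678.571ms=40/7b +267.857ms=4/7b
7) 2946.429ms=44/7b +267.857ms=4/7b
8) 3214.286ms=48/7b +267.857ms=4/7b
9) 3482.143ms=52/7b +267.857ms=4/7b
Σ=8b of 8 (128bpm 4/4) — PASS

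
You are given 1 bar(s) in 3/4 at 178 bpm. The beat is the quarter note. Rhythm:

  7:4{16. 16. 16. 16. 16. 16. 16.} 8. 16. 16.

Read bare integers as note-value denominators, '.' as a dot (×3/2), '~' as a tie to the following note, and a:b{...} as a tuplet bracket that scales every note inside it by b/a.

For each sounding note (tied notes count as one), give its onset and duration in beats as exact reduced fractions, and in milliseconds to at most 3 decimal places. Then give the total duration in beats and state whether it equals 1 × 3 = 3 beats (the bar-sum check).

1) 0.0ms=0b +72.231ms=3/14b
2) 72.231ms=3/14b +72.231ms=3/14b
3) 144.462ms=3/7b +72.231ms=3/14b
4) 216.693ms=9/14b +72.231ms=3/14b
5) 288.925ms=6/7b +72.231ms=3/14b
6) 361.156ms=15/14b +72.231ms=3/14b
7) 433.387ms=9/7b +72.231ms=3/14b
8) 505.618ms=3/2b +252.809ms=3/4b
9) 758.427ms=9/4b +126.404ms=3/8b
10) 884.831ms=21/8b +126.404ms=3/8b
Σ=3b of 3 (178bpm 3/4) — PASS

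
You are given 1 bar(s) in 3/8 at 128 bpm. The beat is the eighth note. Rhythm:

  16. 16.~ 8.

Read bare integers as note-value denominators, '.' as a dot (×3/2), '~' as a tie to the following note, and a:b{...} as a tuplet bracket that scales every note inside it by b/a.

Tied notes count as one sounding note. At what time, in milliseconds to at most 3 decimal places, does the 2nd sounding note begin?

note 2 onset = 3/4b = 351.562ms

1. 0.0ms @ 0 + 351.562ms (3/4)
2. 351.562ms @ 3/4 + 1054.688ms (9/4)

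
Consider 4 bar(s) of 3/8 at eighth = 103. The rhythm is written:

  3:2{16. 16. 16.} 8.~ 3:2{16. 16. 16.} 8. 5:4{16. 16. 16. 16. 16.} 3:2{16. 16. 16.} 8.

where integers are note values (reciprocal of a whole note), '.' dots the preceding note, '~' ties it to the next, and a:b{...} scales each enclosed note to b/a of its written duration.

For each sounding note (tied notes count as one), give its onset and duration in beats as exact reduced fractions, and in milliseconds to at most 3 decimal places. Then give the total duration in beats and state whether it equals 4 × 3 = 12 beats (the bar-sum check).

1) 0.0ms=0b +291.262ms=1/2b
2) 291.262ms=1/2b +291.262ms=1/2b
3) 582.524ms=1b +291.262ms=1/2b
4) 873.786ms=3/2b +1165.049ms=2b
5) 2038.835ms=7/2b +291.262ms=1/2b
6) 2330.097ms=4b +291.262ms=1/2b
7) 2621.359ms=9/2b +873.786ms=3/2b
8) 3495.146ms=6b +349.515ms=3/5b
9) 3844.66ms=33/5b +349.515ms=3/5b
10) 4194.175ms=36/5b +349.515ms=3/5b
11) 4543.689ms=39/5b +349.515ms=3/5b
12) 4893.204ms=42/5b +349.515ms=3/5b
13) 5242.718ms=9b +291.262ms=1/2b
14) 5533.981ms=19/2b +291.262ms=1/2b
15) 5825.243ms=10b +291.262ms=1/2b
16) 6116.505ms=21/2b +873.786ms=3/2b
Σ=12b of 12 (103bpm 3/8) — PASS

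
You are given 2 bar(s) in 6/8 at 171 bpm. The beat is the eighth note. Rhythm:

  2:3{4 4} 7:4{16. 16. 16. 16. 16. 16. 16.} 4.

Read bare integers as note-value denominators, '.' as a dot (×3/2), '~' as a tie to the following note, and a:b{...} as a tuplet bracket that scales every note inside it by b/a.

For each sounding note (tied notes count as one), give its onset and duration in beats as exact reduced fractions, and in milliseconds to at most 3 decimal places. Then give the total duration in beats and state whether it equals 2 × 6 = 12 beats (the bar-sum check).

1) 0.0ms=0b +1052.632ms=3b
2) 1052.632ms=3b +1052.632ms=3b
3) 2105.263ms=6b +150.376ms=3/7b
4) 2255.639ms=45/7b +150.376ms=3/7b
5) 2406.015ms=48/7b +150.376ms=3/7b
6) 2556.391ms=51/7b +150.376ms=3/7b
7) 2706.767ms=54/7b +150.376ms=3/7b
8) 2857.143ms=57/7b +150.376ms=3/7b
9) 3007.519ms=60/7b +150.376ms=3/7b
10) 3157.895ms=9b +1052.632ms=3b
Σ=12b of 12 (171bpm 6/8) — PASS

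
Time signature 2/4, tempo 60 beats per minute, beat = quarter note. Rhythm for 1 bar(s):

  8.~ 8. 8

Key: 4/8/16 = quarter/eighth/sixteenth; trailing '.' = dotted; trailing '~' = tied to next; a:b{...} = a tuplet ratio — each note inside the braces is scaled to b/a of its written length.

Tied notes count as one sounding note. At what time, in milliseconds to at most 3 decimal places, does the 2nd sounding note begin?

note 2 onset = 3/2b = 1500.0ms

1. 0.0ms @ 0 + 1500.0ms (3/2)
2. 1500.0ms @ 3/2 + 500.0ms (1/2)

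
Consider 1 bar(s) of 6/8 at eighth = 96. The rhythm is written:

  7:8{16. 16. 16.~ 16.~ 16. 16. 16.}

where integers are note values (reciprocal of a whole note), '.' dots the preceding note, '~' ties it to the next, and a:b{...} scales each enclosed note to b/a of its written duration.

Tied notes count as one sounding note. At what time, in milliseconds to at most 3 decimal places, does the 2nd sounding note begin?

1. 0.0ms @ 0 + 535.714ms (6/7)
2. 535.714ms @ 6/7 + 535.714ms (6/7)
3. 1071.429ms @ 12/7 + 1607.143ms (18/7)
4. 2678.571ms @ 30/7 + 535.714ms (6/7)
5. 3214.286ms @ 36/7 + 535.714ms (6/7)

note 2 onset = 6/7b = 535.714ms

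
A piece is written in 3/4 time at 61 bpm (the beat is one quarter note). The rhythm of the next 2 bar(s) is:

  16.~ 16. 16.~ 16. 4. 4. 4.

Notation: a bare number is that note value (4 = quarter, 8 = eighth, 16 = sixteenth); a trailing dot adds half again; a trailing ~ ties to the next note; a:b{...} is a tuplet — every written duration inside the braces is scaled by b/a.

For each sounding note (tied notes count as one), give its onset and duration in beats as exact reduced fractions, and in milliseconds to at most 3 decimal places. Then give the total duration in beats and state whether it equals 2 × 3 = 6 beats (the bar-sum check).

1) 0.0ms=0b +737.705ms=3/4b
2) 737.705ms=3/4b +737.705ms=3/4b
3) 1475.41ms=3/2b +1475.41ms=3/2b
4) 2950.82ms=3b +1475.41ms=3/2b
5) 4426.23ms=9/2b +1475.41ms=3/2b
Σ=6b of 6 (61bpm 3/4) — PASS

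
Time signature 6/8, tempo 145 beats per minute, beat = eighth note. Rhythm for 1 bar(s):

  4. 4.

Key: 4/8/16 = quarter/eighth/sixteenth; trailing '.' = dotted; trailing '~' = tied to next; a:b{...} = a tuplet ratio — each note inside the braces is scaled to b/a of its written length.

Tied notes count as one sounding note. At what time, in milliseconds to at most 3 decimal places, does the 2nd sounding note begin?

1. 0.0ms @ 0 + 1241.379ms (3)
2. 1241.379ms @ 3 + 1241.379ms (3)

note 2 onset = 3b = 1241.379ms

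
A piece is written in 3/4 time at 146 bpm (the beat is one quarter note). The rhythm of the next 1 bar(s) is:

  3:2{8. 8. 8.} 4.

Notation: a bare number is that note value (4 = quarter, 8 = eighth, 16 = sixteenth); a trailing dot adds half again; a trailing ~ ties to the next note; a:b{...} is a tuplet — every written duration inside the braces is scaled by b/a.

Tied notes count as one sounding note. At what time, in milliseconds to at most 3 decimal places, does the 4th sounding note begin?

1. 0.0ms @ 0 + 205.479ms (1/2)
2. 205.479ms @ 1/2 + 205.479ms (1/2)
3. 410.959ms @ 1 + 205.479ms (1/2)
4. 616.438ms @ 3/2 + 616.438ms (3/2)

note 4 onset = 3/2b = 616.438ms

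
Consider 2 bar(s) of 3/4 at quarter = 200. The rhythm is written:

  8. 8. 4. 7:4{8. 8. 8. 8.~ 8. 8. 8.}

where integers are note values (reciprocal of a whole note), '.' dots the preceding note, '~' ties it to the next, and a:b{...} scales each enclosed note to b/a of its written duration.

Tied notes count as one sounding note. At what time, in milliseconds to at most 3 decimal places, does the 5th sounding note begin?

note 5 onset = 24/7b = 1028.571ms

1. 0.0ms @ 0 + 225.0ms (3/4)
2. 225.0ms @ 3/4 + 225.0ms (3/4)
3. 450.0ms @ 3/2 + 450.0ms (3/2)
4. 900.0ms @ 3 + 128.571ms (3/7)
5. 1028.571ms @ 24/7 + 128.571ms (3/7)
6. 1157.143ms @ 27/7 + 128.571ms (3/7)
7. 1285.714ms @ 30/7 + 257.143ms (6/7)
8. 1542.857ms @ 36/7 + 128.571ms (3/7)
9. 1671.429ms @ 39/7 + 128.571ms (3/7)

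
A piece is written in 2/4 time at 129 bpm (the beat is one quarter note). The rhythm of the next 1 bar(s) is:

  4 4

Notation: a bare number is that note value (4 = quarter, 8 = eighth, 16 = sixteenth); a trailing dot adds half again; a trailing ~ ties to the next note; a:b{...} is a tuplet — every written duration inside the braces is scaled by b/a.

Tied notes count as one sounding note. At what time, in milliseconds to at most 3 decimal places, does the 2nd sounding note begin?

note 2 onset = 1b = 465.116ms

1. 0.0ms @ 0 + 465.116ms (1)
2. 465.116ms @ 1 + 465.116ms (1)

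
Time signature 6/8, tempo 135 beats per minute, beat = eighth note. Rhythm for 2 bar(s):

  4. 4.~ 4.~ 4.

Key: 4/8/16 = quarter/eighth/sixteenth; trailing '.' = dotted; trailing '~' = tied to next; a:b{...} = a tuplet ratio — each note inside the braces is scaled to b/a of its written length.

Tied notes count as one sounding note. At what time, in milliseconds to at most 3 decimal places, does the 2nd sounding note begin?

1. 0.0ms @ 0 + 1333.333ms (3)
2. 1333.333ms @ 3 + 4000.0ms (9)

note 2 onset = 3b = 1333.333ms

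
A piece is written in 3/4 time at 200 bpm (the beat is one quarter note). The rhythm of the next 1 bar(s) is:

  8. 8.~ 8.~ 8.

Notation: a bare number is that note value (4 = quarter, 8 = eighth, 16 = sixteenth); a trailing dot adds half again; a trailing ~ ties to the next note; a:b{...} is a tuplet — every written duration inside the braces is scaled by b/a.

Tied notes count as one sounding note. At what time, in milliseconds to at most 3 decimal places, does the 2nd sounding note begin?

1. 0.0ms @ 0 + 225.0ms (3/4)
2. 225.0ms @ 3/4 + 675.0ms (9/4)

note 2 onset = 3/4b = 225.0ms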